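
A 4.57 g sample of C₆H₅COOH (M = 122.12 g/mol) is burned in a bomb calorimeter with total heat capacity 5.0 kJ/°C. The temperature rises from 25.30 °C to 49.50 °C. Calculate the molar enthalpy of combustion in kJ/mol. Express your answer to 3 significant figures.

ΔT = 49.50 − 25.30 = 24.20 °C
q_cal = C_cal × ΔT = 5.0 × 24.20 = 121 kJ
n = 4.57 / 122.12 = 0.03742 mol
q_rxn = −q_cal = -121 kJ
ΔH = -121 / 0.03742 = -3234 kJ/mol

ΔH = -3230 kJ/mol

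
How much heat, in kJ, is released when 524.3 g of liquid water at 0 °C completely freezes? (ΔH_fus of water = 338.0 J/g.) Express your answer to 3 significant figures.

q = m × ΔH_fus = 524.3 × 338.0 = 177200 J = 177 kJ

q = 177 kJ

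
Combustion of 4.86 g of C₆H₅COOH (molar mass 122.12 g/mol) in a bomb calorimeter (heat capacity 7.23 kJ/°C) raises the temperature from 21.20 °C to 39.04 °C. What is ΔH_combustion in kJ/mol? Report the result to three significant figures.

ΔT = 39.04 − 21.20 = 17.84 °C
q_cal = C_cal × ΔT = 7.23 × 17.84 = 128.9832 kJ
n = 4.86 / 122.12 = 0.03980 mol
q_rxn = −q_cal = -128.9832 kJ
ΔH = -128.9832 / 0.03980 = -3241 kJ/mol

ΔH = -3240 kJ/mol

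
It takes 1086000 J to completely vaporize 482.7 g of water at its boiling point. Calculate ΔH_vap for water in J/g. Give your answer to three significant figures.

ΔH_vap = 2250 J/g

ΔH_vap = q / m = 1086000 / 482.7 = 2250 J/g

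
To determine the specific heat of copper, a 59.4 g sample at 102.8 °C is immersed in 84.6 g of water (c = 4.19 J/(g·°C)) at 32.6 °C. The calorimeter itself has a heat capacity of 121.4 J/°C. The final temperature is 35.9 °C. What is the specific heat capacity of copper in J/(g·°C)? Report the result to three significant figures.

c = 0.395 J/(g·°C)

q_gained = (84.6 × 4.19 + 121.4) × (35.9 − 32.6) = 1570 J
q_lost = 59.4 × c × (102.8 − 35.9) = 3973.86 c
Set equal: c = 1570 / 3973.86 = 0.395 J/(g·°C)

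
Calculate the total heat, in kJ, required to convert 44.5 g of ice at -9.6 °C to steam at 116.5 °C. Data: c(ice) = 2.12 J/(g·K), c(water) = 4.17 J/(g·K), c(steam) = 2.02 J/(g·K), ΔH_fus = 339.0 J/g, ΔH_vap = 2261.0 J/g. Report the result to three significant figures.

q = 137 kJ

q1 (heat ice -9.6→0.0 °C): 44.5 × 2.12 × 9.6 = 906 J
q2 (melt at 0 °C): 44.5 × 339.0 = 15086 J
q3 (heat water 0.0→100.0 °C): 44.5 × 4.17 × 100.0 = 18557 J
q4 (vaporize at 100 °C): 44.5 × 2261.0 = 100615 J
q5 (heat steam 100.0→116.5 °C): 44.5 × 2.02 × 16.5 = 1483 J
Total: 906 + 15086 + 18557 + 100615 + 1483 = 136647 J = 137 kJ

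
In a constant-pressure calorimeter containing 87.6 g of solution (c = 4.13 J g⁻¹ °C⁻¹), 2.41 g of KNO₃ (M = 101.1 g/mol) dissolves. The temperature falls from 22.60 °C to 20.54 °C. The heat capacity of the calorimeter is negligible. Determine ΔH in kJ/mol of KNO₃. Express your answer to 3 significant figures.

ΔH = 31.3 kJ/mol

|ΔT| = |20.54 − 22.60| = 2.06 °C
|q_surr| = (87.6 × 4.13) × 2.06 = 361.788 × 2.06 = 745.3 J
n(KNO₃) = 2.41 / 101.1 = 0.02384 mol
Temperature fell, so q_rxn = +|q_surr| = 0.7453 kJ
ΔH = q_rxn / n = 31.26 kJ/mol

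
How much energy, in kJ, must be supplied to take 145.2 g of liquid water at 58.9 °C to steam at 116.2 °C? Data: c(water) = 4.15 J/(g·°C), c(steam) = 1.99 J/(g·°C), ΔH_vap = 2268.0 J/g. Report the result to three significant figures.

q = 359 kJ

q1 (heat water 58.9→100.0 °C): 145.2 × 4.15 × 41.1 = 24766 J
q2 (vaporize at 100 °C): 145.2 × 2268.0 = 329314 J
q3 (heat steam 100.0→116.2 °C): 145.2 × 1.99 × 16.2 = 4681 J
Total: 24766 + 329314 + 4681 = 358761 J = 359 kJ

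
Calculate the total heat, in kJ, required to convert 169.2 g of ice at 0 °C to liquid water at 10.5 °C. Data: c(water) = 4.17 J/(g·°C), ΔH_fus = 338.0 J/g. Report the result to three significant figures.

q = 64.6 kJ

q1 (melt at 0 °C): 169.2 × 338.0 = 57190 J
q2 (heat water 0.0→10.5 °C): 169.2 × 4.17 × 10.5 = 7408 J
Total: 57190 + 7408 = 64598 J = 64.6 kJ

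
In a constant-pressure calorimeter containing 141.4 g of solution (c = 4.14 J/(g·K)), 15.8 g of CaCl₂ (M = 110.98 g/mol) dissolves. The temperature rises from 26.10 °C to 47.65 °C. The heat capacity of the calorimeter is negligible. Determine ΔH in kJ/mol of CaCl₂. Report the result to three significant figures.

ΔH = -88.6 kJ/mol

|ΔT| = |47.65 − 26.10| = 21.55 °C
|q_surr| = (141.4 × 4.14) × 21.55 = 585.396 × 21.55 = 12620 J
n(CaCl₂) = 15.8 / 110.98 = 0.1424 mol
Temperature rose, so q_rxn = −|q_surr| = -12.62 kJ
ΔH = q_rxn / n = -88.62 kJ/mol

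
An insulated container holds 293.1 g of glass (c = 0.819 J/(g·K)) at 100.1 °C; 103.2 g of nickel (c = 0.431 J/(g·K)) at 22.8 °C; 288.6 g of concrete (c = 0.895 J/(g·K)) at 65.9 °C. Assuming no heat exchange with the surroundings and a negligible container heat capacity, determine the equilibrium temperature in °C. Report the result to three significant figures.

T_f = 77.5 °C

Σ mᵢcᵢ(T − Tᵢ) = 0  ⇒  T = Σ mᵢcᵢTᵢ / Σ mᵢcᵢ
Σ mᵢcᵢ = 293.1×0.819 + 103.2×0.431 + 288.6×0.895 = 542.8251
Σ mᵢcᵢTᵢ = 240.0489×100.1 + 44.4792×22.8 + 258.297×65.9 = 42065
T = 42065 / 542.8251 = 77.49 °C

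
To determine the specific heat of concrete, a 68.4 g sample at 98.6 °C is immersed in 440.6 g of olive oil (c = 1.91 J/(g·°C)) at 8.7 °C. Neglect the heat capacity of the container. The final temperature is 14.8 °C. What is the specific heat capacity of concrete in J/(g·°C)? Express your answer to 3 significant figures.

c = 0.896 J/(g·°C)

q_gained = (440.6 × 1.91) × (14.8 − 8.7) = 5133 J
q_lost = 68.4 × c × (98.6 − 14.8) = 5731.92 c
Set equal: c = 5133 / 5731.92 = 0.896 J/(g·°C)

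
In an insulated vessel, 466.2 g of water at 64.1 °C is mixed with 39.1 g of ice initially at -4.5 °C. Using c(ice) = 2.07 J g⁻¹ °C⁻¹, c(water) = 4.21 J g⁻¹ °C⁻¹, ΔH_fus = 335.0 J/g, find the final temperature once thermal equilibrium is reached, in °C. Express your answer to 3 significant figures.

T_f = 52.8 °C

Heat to bring ice to 0 °C and melt it: q₁ = 39.1×2.07×4.5 + 39.1×335.0 = 13463 J
Heat the water can supply cooling to 0 °C: 466.2×4.21×64.1 = 125809 J > q₁, so all ice melts.
Energy balance: 466.2×4.21×(64.1 − T) = 13463 + 39.1×4.21×(T − 0)
1962.702(64.1 − T) = 13463 + 164.611 T
125809 − 13463 = 2127.313 T
T = 112346 / 2127.313 = 52.81 °C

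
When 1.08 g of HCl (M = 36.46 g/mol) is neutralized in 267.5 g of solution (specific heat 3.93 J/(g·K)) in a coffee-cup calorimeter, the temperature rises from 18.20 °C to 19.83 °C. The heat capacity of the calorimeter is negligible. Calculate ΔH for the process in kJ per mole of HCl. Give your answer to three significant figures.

|ΔT| = |19.83 − 18.20| = 1.63 °C
|q_surr| = (267.5 × 3.93) × 1.63 = 1051.275 × 1.63 = 1713.6 J
n(HCl) = 1.08 / 36.46 = 0.029622 mol
Temperature rose, so q_rxn = −|q_surr| = -1.7136 kJ
ΔH = q_rxn / n = -57.849 kJ/mol

ΔH = -57.8 kJ/mol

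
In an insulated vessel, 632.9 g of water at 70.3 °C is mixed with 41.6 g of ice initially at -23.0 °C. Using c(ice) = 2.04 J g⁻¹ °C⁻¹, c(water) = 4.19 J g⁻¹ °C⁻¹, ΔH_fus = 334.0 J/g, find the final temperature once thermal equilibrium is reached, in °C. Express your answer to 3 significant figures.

T_f = 60.4 °C

Heat to bring ice to 0 °C and melt it: q₁ = 41.6×2.04×23.0 + 41.6×334.0 = 15846 J
Heat the water can supply cooling to 0 °C: 632.9×4.19×70.3 = 186425 J > q₁, so all ice melts.
Energy balance: 632.9×4.19×(70.3 − T) = 15846 + 41.6×4.19×(T − 0)
2651.851(70.3 − T) = 15846 + 174.304 T
186425 − 15846 = 2826.155 T
T = 170579 / 2826.155 = 60.36 °C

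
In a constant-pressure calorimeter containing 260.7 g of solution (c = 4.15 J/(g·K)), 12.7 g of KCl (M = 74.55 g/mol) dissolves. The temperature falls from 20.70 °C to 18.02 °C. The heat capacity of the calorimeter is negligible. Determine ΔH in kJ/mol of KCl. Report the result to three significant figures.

|ΔT| = |18.02 − 20.70| = 2.68 °C
|q_surr| = (260.7 × 4.15) × 2.68 = 1081.905 × 2.68 = 2900 J
n(KCl) = 12.7 / 74.55 = 0.1704 mol
Temperature fell, so q_rxn = +|q_surr| = 2.900 kJ
ΔH = q_rxn / n = 17.02 kJ/mol

ΔH = 17.0 kJ/mol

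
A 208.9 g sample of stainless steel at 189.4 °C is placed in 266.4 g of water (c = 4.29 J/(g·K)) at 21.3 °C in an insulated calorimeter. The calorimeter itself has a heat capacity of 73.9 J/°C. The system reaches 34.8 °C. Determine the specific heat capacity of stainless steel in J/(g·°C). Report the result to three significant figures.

c = 0.509 J/(g·°C)

q_gained = (266.4 × 4.29 + 73.9) × (34.8 − 21.3) = 16430 J
q_lost = 208.9 × c × (189.4 − 34.8) = 32295.94 c
Set equal: c = 16430 / 32295.94 = 0.509 J/(g·°C)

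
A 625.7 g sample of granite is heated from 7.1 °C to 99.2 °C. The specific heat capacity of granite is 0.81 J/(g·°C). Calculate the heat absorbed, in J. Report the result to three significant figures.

q = m c ΔT = 625.7 × 0.81 × (99.2 − 7.1)
q = 625.7 × 0.81 × 92.1 = 46680 J

q = 46700 J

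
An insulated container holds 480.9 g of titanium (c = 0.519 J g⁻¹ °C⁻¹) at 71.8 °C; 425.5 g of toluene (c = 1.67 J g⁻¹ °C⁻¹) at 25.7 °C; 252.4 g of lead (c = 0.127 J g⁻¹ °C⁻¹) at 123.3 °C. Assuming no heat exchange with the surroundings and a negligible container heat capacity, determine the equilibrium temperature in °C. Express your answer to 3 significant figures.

T_f = 40.4 °C

Σ mᵢcᵢ(T − Tᵢ) = 0  ⇒  T = Σ mᵢcᵢTᵢ / Σ mᵢcᵢ
Σ mᵢcᵢ = 480.9×0.519 + 425.5×1.67 + 252.4×0.127 = 992.2269
Σ mᵢcᵢTᵢ = 249.5871×71.8 + 710.585×25.7 + 32.0548×123.3 = 40135
T = 40135 / 992.2269 = 40.449 °C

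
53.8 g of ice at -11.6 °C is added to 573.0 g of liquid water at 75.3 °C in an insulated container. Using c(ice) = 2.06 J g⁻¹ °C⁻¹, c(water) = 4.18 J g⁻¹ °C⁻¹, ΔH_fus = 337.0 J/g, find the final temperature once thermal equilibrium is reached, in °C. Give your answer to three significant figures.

T_f = 61.4 °C

Heat to bring ice to 0 °C and melt it: q₁ = 53.8×2.06×11.6 + 53.8×337.0 = 19416 J
Heat the water can supply cooling to 0 °C: 573.0×4.18×75.3 = 180354 J > q₁, so all ice melts.
Energy balance: 573.0×4.18×(75.3 − T) = 19416 + 53.8×4.18×(T − 0)
2395.14(75.3 − T) = 19416 + 224.884 T
180354 − 19416 = 2620.024 T
T = 160938 / 2620.024 = 61.43 °C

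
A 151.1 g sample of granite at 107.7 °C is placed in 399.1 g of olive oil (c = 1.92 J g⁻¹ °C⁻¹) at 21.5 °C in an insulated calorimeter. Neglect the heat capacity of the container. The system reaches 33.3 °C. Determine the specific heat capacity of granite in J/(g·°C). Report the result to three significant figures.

c = 0.804 J/(g·°C)

q_gained = (399.1 × 1.92) × (33.3 − 21.5) = 9042 J
q_lost = 151.1 × c × (107.7 − 33.3) = 11241.84 c
Set equal: c = 9042 / 11241.84 = 0.804 J/(g·°C)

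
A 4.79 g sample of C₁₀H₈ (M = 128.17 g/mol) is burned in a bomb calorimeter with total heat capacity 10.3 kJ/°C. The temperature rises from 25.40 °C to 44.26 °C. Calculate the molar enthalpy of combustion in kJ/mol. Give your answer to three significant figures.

ΔH = -5200 kJ/mol

ΔT = 44.26 − 25.40 = 18.86 °C
q_cal = C_cal × ΔT = 10.3 × 18.86 = 194.258 kJ
n = 4.79 / 128.17 = 0.03737 mol
q_rxn = −q_cal = -194.258 kJ
ΔH = -194.258 / 0.03737 = -5198 kJ/mol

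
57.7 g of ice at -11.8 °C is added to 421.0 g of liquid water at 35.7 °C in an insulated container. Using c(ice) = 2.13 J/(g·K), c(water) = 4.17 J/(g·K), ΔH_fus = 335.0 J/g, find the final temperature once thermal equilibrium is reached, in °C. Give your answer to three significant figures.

Heat to bring ice to 0 °C and melt it: q₁ = 57.7×2.13×11.8 + 57.7×335.0 = 20780 J
Heat the water can supply cooling to 0 °C: 421.0×4.17×35.7 = 62673.8 J > q₁, so all ice melts.
Energy balance: 421.0×4.17×(35.7 − T) = 20780 + 57.7×4.17×(T − 0)
1755.57(35.7 − T) = 20780 + 240.609 T
62673.8 − 20780 = 1996.179 T
T = 41893.8 / 1996.179 = 20.99 °C

T_f = 21.0 °C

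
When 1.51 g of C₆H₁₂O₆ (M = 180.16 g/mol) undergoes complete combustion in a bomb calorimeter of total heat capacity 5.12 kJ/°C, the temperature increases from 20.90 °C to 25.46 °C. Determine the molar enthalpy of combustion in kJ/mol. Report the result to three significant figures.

ΔT = 25.46 − 20.90 = 4.56 °C
q_cal = C_cal × ΔT = 5.12 × 4.56 = 23.3472 kJ
n = 1.51 / 180.16 = 0.008381 mol
q_rxn = −q_cal = -23.3472 kJ
ΔH = -23.3472 / 0.008381 = -2786 kJ/mol

ΔH = -2790 kJ/mol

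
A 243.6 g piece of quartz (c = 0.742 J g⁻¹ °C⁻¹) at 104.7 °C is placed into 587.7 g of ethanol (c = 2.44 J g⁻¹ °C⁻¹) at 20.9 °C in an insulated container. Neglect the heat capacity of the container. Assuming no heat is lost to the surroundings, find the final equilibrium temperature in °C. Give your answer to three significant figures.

Heat lost by quartz = heat gained by ethanol.
(243.6)(0.742)(104.7 − T) = (587.7)(2.44)(T − 20.9)
180.7512 (104.7 − T) = 1433.988 (T − 20.9)
18925 − 180.7512 T = 1433.988 T − 29970
48895 = 1614.7392 T
T = 30.28 °C

T_f = 30.3 °C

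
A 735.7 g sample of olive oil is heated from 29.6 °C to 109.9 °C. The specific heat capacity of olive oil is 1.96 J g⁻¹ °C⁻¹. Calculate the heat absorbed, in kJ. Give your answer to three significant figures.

q = m c ΔT = 735.7 × 1.96 × (109.9 − 29.6)
q = 735.7 × 1.96 × 80.3 = 115800 J = 116 kJ

q = 116 kJ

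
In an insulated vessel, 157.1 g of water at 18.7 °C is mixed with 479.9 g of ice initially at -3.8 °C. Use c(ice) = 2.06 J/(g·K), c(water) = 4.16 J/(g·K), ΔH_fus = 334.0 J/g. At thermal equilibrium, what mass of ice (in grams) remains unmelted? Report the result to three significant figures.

m_ice remaining = 455 g

Heat to warm all ice to 0 °C: 479.9×2.06×3.8 = 3756.7 J
Heat released by water cooling to 0 °C: 157.1×4.16×18.7 = 12221 J
12221 J < 3756.7 + 479.9×334.0 = 164043.3 J, so not all ice melts; final T = 0 °C.
Heat left for melting: 12221 − 3756.7 = 8464.3 J
Mass melted = 8464.3 / 334.0 = 25.34 g
Ice remaining = 479.9 − 25.34 = 454.56 g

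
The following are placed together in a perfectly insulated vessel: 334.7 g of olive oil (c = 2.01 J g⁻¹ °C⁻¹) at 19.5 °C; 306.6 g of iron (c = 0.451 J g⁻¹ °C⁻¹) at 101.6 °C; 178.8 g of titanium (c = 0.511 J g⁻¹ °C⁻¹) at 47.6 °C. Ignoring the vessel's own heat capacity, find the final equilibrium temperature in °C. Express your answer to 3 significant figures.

T_f = 34.9 °C

Σ mᵢcᵢ(T − Tᵢ) = 0  ⇒  T = Σ mᵢcᵢTᵢ / Σ mᵢcᵢ
Σ mᵢcᵢ = 334.7×2.01 + 306.6×0.451 + 178.8×0.511 = 902.3904
Σ mᵢcᵢTᵢ = 672.747×19.5 + 138.2766×101.6 + 91.3668×47.6 = 31517
T = 31517 / 902.3904 = 34.93 °C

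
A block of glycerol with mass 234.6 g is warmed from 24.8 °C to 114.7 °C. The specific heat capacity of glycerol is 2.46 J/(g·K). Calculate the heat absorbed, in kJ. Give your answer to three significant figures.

q = 51.9 kJ

q = m c ΔT = 234.6 × 2.46 × (114.7 − 24.8)
q = 234.6 × 2.46 × 89.9 = 51880 J = 51.9 kJ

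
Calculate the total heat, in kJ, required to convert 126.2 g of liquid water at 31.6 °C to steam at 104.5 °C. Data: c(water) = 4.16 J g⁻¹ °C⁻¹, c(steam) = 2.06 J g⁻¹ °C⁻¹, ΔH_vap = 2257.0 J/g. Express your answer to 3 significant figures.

q = 322 kJ

q1 (heat water 31.6→100.0 °C): 126.2 × 4.16 × 68.4 = 35909 J
q2 (vaporize at 100 °C): 126.2 × 2257.0 = 284833 J
q3 (heat steam 100.0→104.5 °C): 126.2 × 2.06 × 4.5 = 1170 J
Total: 35909 + 284833 + 1170 = 321912 J = 322 kJ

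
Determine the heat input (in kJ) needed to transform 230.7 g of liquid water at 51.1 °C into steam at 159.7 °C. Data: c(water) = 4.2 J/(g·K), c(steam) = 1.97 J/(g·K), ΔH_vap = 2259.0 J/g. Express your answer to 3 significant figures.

q = 596 kJ

q1 (heat water 51.1→100.0 °C): 230.7 × 4.2 × 48.9 = 47381 J
q2 (vaporize at 100 °C): 230.7 × 2259.0 = 521151 J
q3 (heat steam 100.0→159.7 °C): 230.7 × 1.97 × 59.7 = 27132 J
Total: 47381 + 521151 + 27132 = 595664 J = 596 kJ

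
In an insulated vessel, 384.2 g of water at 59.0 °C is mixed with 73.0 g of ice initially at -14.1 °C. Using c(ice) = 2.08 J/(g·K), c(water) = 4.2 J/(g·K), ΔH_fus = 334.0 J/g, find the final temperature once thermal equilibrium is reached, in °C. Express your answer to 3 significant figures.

Heat to bring ice to 0 °C and melt it: q₁ = 73.0×2.08×14.1 + 73.0×334.0 = 26523 J
Heat the water can supply cooling to 0 °C: 384.2×4.2×59.0 = 95204.8 J > q₁, so all ice melts.
Energy balance: 384.2×4.2×(59.0 − T) = 26523 + 73.0×4.2×(T − 0)
1613.64(59.0 − T) = 26523 + 306.6 T
95204.8 − 26523 = 1920.24 T
T = 68681.8 / 1920.24 = 35.77 °C

T_f = 35.8 °C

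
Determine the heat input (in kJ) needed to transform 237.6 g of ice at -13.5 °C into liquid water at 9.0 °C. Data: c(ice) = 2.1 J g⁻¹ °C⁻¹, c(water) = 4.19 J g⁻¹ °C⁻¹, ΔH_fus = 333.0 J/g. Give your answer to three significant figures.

q = 94.8 kJ

q1 (heat ice -13.5→0.0 °C): 237.6 × 2.1 × 13.5 = 6736 J
q2 (melt at 0 °C): 237.6 × 333.0 = 79121 J
q3 (heat water 0.0→9.0 °C): 237.6 × 4.19 × 9.0 = 8960 J
Total: 6736 + 79121 + 8960 = 94817 J = 94.8 kJ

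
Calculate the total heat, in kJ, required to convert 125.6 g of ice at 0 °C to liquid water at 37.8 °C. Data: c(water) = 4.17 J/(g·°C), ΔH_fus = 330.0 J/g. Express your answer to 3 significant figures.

q1 (melt at 0 °C): 125.6 × 330.0 = 41448 J
q2 (heat water 0.0→37.8 °C): 125.6 × 4.17 × 37.8 = 19798 J
Total: 41448 + 19798 = 61246 J = 61.2 kJ

q = 61.2 kJ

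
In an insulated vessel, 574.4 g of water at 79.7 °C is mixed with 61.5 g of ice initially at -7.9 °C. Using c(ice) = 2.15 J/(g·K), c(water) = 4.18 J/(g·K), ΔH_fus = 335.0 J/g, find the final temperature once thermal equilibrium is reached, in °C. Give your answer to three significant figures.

T_f = 63.8 °C

Heat to bring ice to 0 °C and melt it: q₁ = 61.5×2.15×7.9 + 61.5×335.0 = 21647 J
Heat the water can supply cooling to 0 °C: 574.4×4.18×79.7 = 191359 J > q₁, so all ice melts.
Energy balance: 574.4×4.18×(79.7 − T) = 21647 + 61.5×4.18×(T − 0)
2400.992(79.7 − T) = 21647 + 257.07 T
191359 − 21647 = 2658.062 T
T = 169712 / 2658.062 = 63.848 °C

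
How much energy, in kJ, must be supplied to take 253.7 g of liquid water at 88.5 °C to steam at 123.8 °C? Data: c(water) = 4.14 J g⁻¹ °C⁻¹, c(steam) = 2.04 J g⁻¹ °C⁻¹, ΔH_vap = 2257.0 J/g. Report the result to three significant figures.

q = 597 kJ

q1 (heat water 88.5→100.0 °C): 253.7 × 4.14 × 11.5 = 12079 J
q2 (vaporize at 100 °C): 253.7 × 2257.0 = 572601 J
q3 (heat steam 100.0→123.8 °C): 253.7 × 2.04 × 23.8 = 12318 J
Total: 12079 + 572601 + 12318 = 596998 J = 597 kJ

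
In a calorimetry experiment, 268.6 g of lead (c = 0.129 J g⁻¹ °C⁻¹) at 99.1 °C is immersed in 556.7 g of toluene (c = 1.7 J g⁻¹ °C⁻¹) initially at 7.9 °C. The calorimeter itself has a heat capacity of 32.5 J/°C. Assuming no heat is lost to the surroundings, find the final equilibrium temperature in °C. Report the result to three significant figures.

T_f = 11.0 °C

Heat lost by lead = heat gained by toluene + calorimeter.
(268.6)(0.129)(99.1 − T) = [(556.7)(1.7) + 32.5](T − 7.9)
34.6494 (99.1 − T) = 978.89 (T − 7.9)
3433.8 − 34.6494 T = 978.89 T − 7733.2
11167.0 = 1013.5394 T
T = 11.02 °C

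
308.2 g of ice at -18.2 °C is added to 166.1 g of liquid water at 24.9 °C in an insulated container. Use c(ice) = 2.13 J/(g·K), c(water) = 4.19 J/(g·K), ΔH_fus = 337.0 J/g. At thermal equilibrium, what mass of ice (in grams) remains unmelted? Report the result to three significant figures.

Heat to warm all ice to 0 °C: 308.2×2.13×18.2 = 11948 J
Heat released by water cooling to 0 °C: 166.1×4.19×24.9 = 17329 J
17329 J < 11948 + 308.2×337.0 = 115811.4 J, so not all ice melts; final T = 0 °C.
Heat left for melting: 17329 − 11948 = 5381 J
Mass melted = 5381 / 337.0 = 15.97 g
Ice remaining = 308.2 − 15.97 = 292.23 g

m_ice remaining = 292 g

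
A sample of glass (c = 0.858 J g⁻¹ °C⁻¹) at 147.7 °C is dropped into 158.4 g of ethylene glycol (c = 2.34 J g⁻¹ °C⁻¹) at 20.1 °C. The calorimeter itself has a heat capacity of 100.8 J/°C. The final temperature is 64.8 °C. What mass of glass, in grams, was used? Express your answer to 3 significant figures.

m = 296 g

q_gained = (158.4 × 2.34 + 100.8) × (64.8 − 20.1) = 21070 J
q_lost = m × 0.858 × (147.7 − 64.8) = 71.1282 m
m = 21070 / 71.1282 = 296 g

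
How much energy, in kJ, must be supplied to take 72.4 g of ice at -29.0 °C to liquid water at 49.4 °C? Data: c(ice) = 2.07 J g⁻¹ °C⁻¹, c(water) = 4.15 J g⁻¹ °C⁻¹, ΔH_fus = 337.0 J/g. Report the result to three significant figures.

q1 (heat ice -29.0→0.0 °C): 72.4 × 2.07 × 29.0 = 4346 J
q2 (melt at 0 °C): 72.4 × 337.0 = 24399 J
q3 (heat water 0.0→49.4 °C): 72.4 × 4.15 × 49.4 = 14843 J
Total: 4346 + 24399 + 14843 = 43588 J = 43.6 kJ

q = 43.6 kJ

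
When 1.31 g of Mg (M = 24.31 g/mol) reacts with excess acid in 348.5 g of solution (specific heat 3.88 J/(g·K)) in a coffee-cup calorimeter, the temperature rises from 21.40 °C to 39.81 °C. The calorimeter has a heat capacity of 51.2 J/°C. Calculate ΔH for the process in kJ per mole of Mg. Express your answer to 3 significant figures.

|ΔT| = |39.81 − 21.40| = 18.41 °C
|q_surr| = (348.5 × 3.88 + 51.2) × 18.41 = 1403.38 × 18.41 = 25840 J
n(Mg) = 1.31 / 24.31 = 0.05389 mol
Temperature rose, so q_rxn = −|q_surr| = -25.84 kJ
ΔH = q_rxn / n = -479.495 kJ/mol

ΔH = -479 kJ/mol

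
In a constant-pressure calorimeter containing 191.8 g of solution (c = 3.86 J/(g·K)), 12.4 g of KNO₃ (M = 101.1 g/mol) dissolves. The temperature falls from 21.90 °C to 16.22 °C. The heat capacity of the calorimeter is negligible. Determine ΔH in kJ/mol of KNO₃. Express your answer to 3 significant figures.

ΔH = 34.3 kJ/mol

|ΔT| = |16.22 − 21.90| = 5.68 °C
|q_surr| = (191.8 × 3.86) × 5.68 = 740.348 × 5.68 = 4205 J
n(KNO₃) = 12.4 / 101.1 = 0.1227 mol
Temperature fell, so q_rxn = +|q_surr| = 4.205 kJ
ΔH = q_rxn / n = 34.27 kJ/mol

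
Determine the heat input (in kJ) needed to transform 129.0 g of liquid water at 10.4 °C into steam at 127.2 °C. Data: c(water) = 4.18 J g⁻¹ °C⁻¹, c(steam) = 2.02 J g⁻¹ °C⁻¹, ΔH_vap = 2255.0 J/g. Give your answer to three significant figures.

q = 346 kJ

q1 (heat water 10.4→100.0 °C): 129.0 × 4.18 × 89.6 = 48314 J
q2 (vaporize at 100 °C): 129.0 × 2255.0 = 290895 J
q3 (heat steam 100.0→127.2 °C): 129.0 × 2.02 × 27.2 = 7088 J
Total: 48314 + 290895 + 7088 = 346297 J = 346 kJ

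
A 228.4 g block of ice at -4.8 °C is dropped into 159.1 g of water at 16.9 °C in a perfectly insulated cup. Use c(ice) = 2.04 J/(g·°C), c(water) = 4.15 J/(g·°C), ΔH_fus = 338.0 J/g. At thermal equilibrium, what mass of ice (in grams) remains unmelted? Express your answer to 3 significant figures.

m_ice remaining = 202 g

Heat to warm all ice to 0 °C: 228.4×2.04×4.8 = 2236.5 J
Heat released by water cooling to 0 °C: 159.1×4.15×16.9 = 11158 J
11158 J < 2236.5 + 228.4×338.0 = 79435.7 J, so not all ice melts; final T = 0 °C.
Heat left for melting: 11158 − 2236.5 = 8921.5 J
Mass melted = 8921.5 / 338.0 = 26.39 g
Ice remaining = 228.4 − 26.39 = 202.01 g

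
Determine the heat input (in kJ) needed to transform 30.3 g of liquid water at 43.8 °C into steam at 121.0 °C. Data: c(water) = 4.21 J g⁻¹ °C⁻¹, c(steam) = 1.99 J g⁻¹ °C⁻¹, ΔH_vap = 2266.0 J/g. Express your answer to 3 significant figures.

q = 77.1 kJ

q1 (heat water 43.8→100.0 °C): 30.3 × 4.21 × 56.2 = 7169 J
q2 (vaporize at 100 °C): 30.3 × 2266.0 = 68660 J
q3 (heat steam 100.0→121.0 °C): 30.3 × 1.99 × 21.0 = 1266 J
Total: 7169 + 68660 + 1266 = 77095 J = 77.1 kJ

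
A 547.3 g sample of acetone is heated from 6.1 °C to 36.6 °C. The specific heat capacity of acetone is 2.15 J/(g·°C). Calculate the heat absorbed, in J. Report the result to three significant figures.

q = 35900 J

q = m c ΔT = 547.3 × 2.15 × (36.6 − 6.1)
q = 547.3 × 2.15 × 30.5 = 35890 J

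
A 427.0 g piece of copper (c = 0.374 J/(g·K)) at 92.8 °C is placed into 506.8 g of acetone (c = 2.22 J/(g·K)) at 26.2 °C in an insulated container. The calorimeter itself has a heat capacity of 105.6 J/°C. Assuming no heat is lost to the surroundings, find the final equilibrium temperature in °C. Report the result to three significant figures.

Heat lost by copper = heat gained by acetone + calorimeter.
(427.0)(0.374)(92.8 − T) = [(506.8)(2.22) + 105.6](T − 26.2)
159.698 (92.8 − T) = 1230.696 (T − 26.2)
14820 − 159.698 T = 1230.696 T − 32244
47064 = 1390.394 T
T = 33.849 °C

T_f = 33.8 °C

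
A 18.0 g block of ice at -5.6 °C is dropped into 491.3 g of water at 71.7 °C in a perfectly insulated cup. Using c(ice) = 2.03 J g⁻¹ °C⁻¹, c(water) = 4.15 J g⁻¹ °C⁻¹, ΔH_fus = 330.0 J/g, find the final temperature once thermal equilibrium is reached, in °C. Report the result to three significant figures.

Heat to bring ice to 0 °C and melt it: q₁ = 18.0×2.03×5.6 + 18.0×330.0 = 6144.6 J
Heat the water can supply cooling to 0 °C: 491.3×4.15×71.7 = 146189 J > q₁, so all ice melts.
Energy balance: 491.3×4.15×(71.7 − T) = 6144.6 + 18.0×4.15×(T − 0)
2038.895(71.7 − T) = 6144.6 + 74.7 T
146189 − 6144.6 = 2113.595 T
T = 140044.4 / 2113.595 = 66.26 °C

T_f = 66.3 °C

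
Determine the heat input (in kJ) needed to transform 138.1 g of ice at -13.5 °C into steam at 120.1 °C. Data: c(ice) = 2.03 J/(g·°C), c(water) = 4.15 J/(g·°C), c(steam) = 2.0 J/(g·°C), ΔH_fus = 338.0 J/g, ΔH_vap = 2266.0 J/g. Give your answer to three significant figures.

q1 (heat ice -13.5→0.0 °C): 138.1 × 2.03 × 13.5 = 3785 J
q2 (melt at 0 °C): 138.1 × 338.0 = 46678 J
q3 (heat water 0.0→100.0 °C): 138.1 × 4.15 × 100.0 = 57312 J
q4 (vaporize at 100 °C): 138.1 × 2266.0 = 312935 J
q5 (heat steam 100.0→120.1 °C): 138.1 × 2.0 × 20.1 = 5552 J
Total: 3785 + 46678 + 57312 + 312935 + 5552 = 426262 J = 426 kJ

q = 426 kJ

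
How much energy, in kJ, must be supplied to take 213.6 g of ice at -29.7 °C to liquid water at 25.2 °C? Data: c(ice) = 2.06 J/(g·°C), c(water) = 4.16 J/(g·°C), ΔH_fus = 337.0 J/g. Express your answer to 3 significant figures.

q = 107 kJ

q1 (heat ice -29.7→0.0 °C): 213.6 × 2.06 × 29.7 = 13068 J
q2 (melt at 0 °C): 213.6 × 337.0 = 71983 J
q3 (heat water 0.0→25.2 °C): 213.6 × 4.16 × 25.2 = 22392 J
Total: 13068 + 71983 + 22392 = 107443 J = 107 kJ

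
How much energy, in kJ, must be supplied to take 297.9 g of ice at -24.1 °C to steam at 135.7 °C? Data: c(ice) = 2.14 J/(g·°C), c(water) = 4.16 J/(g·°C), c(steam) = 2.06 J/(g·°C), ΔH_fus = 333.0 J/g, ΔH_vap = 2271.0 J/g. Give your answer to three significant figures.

q1 (heat ice -24.1→0.0 °C): 297.9 × 2.14 × 24.1 = 15364 J
q2 (melt at 0 °C): 297.9 × 333.0 = 99201 J
q3 (heat water 0.0→100.0 °C): 297.9 × 4.16 × 100.0 = 123926 J
q4 (vaporize at 100 °C): 297.9 × 2271.0 = 676531 J
q5 (heat steam 100.0→135.7 °C): 297.9 × 2.06 × 35.7 = 21908 J
Total: 15364 + 99201 + 123926 + 676531 + 21908 = 936930 J = 937 kJ

q = 937 kJ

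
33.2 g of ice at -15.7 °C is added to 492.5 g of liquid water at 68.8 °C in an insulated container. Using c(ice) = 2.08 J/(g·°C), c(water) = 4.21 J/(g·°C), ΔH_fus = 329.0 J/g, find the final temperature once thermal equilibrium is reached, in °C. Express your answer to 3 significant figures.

Heat to bring ice to 0 °C and melt it: q₁ = 33.2×2.08×15.7 + 33.2×329.0 = 12007 J
Heat the water can supply cooling to 0 °C: 492.5×4.21×68.8 = 142652 J > q₁, so all ice melts.
Energy balance: 492.5×4.21×(68.8 − T) = 12007 + 33.2×4.21×(T − 0)
2073.425(68.8 − T) = 12007 + 139.772 T
142652 − 12007 = 2213.197 T
T = 130645 / 2213.197 = 59.03 °C

T_f = 59.0 °C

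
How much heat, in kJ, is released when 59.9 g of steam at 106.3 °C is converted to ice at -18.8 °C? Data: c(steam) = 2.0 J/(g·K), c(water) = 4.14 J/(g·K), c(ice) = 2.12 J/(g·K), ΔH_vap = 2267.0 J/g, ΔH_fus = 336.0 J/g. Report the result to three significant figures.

q1 (cool steam 106.3→100 °C): 59.9 × 2.0 × 6.3 = 755 J
q2 (condense at 100 °C): 59.9 × 2267.0 = 135793 J
q3 (cool water 100→0 °C): 59.9 × 4.14 × 100.0 = 24799 J
q4 (freeze at 0 °C): 59.9 × 336.0 = 20126 J
q5 (cool ice 0→-18.8 °C): 59.9 × 2.12 × 18.8 = 2387 J
Total: 755 + 135793 + 24799 + 20126 + 2387 = 183860 J = 184 kJ

q = 184 kJ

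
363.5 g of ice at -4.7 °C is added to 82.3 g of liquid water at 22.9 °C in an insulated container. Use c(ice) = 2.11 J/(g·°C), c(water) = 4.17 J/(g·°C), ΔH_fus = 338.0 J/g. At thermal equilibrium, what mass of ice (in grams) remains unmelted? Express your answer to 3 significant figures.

Heat to warm all ice to 0 °C: 363.5×2.11×4.7 = 3604.8 J
Heat released by water cooling to 0 °C: 82.3×4.17×22.9 = 7859.1 J
7859.1 J < 3604.8 + 363.5×338.0 = 126467.8 J, so not all ice melts; final T = 0 °C.
Heat left for melting: 7859.1 − 3604.8 = 4254.3 J
Mass melted = 4254.3 / 338.0 = 12.59 g
Ice remaining = 363.5 − 12.59 = 350.91 g

m_ice remaining = 351 g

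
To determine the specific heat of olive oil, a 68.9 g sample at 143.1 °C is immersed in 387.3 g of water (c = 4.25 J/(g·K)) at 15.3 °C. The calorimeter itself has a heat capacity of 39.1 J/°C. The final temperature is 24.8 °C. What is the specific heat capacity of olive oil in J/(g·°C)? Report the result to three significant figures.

c = 1.96 J/(g·°C)

q_gained = (387.3 × 4.25 + 39.1) × (24.8 − 15.3) = 16010 J
q_lost = 68.9 × c × (143.1 − 24.8) = 8150.87 c
Set equal: c = 16010 / 8150.87 = 1.96 J/(g·°C)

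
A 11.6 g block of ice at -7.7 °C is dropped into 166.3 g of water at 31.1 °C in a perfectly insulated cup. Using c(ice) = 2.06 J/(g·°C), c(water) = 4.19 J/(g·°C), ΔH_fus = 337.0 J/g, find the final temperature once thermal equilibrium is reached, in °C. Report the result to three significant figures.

T_f = 23.6 °C

Heat to bring ice to 0 °C and melt it: q₁ = 11.6×2.06×7.7 + 11.6×337.0 = 4093.2 J
Heat the water can supply cooling to 0 °C: 166.3×4.19×31.1 = 21670.4 J > q₁, so all ice melts.
Energy balance: 166.3×4.19×(31.1 − T) = 4093.2 + 11.6×4.19×(T − 0)
696.797(31.1 − T) = 4093.2 + 48.604 T
21670.4 − 4093.2 = 745.401 T
T = 17577.2 / 745.401 = 23.58 °C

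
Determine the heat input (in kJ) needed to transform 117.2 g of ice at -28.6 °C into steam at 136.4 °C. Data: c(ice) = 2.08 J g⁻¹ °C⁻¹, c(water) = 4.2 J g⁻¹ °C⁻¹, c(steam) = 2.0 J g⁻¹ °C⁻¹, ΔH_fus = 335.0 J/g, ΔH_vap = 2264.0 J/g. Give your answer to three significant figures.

q1 (heat ice -28.6→0.0 °C): 117.2 × 2.08 × 28.6 = 6972 J
q2 (melt at 0 °C): 117.2 × 335.0 = 39262 J
q3 (heat water 0.0→100.0 °C): 117.2 × 4.2 × 100.0 = 49224 J
q4 (vaporize at 100 °C): 117.2 × 2264.0 = 265341 J
q5 (heat steam 100.0→136.4 °C): 117.2 × 2.0 × 36.4 = 8532 J
Total: 6972 + 39262 + 49224 + 265341 + 8532 = 369331 J = 369 kJ

q = 369 kJ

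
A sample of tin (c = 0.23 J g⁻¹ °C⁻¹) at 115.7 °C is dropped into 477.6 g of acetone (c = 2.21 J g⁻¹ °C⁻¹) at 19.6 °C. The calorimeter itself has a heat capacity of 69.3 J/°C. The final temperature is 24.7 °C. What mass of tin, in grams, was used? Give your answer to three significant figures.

q_gained = (477.6 × 2.21 + 69.3) × (24.7 − 19.6) = 5736 J
q_lost = m × 0.23 × (115.7 − 24.7) = 20.93 m
m = 5736 / 20.93 = 274 g

m = 274 g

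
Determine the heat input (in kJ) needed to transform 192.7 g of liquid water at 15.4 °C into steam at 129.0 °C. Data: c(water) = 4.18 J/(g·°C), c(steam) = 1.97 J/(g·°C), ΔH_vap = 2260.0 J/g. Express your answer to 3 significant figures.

q = 515 kJ

q1 (heat water 15.4→100.0 °C): 192.7 × 4.18 × 84.6 = 68144 J
q2 (vaporize at 100 °C): 192.7 × 2260.0 = 435502 J
q3 (heat steam 100.0→129.0 °C): 192.7 × 1.97 × 29.0 = 11009 J
Total: 68144 + 435502 + 11009 = 514655 J = 515 kJ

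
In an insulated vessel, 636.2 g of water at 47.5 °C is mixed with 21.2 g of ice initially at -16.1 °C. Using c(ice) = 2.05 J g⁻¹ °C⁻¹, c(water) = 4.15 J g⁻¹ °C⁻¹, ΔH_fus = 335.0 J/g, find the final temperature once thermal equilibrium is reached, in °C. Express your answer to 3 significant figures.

Heat to bring ice to 0 °C and melt it: q₁ = 21.2×2.05×16.1 + 21.2×335.0 = 7801.7 J
Heat the water can supply cooling to 0 °C: 636.2×4.15×47.5 = 125411 J > q₁, so all ice melts.
Energy balance: 636.2×4.15×(47.5 − T) = 7801.7 + 21.2×4.15×(T − 0)
2640.23(47.5 − T) = 7801.7 + 87.98 T
125411 − 7801.7 = 2728.21 T
T = 117609.3 / 2728.21 = 43.11 °C

T_f = 43.1 °C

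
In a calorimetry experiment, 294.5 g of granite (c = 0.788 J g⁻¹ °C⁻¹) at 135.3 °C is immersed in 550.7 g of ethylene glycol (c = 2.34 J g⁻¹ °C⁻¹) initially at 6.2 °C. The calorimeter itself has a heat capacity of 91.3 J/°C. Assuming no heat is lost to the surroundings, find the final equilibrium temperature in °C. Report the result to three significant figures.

Heat lost by granite = heat gained by ethylene glycol + calorimeter.
(294.5)(0.788)(135.3 − T) = [(550.7)(2.34) + 91.3](T − 6.2)
232.066 (135.3 − T) = 1379.938 (T − 6.2)
31399 − 232.066 T = 1379.938 T − 8555.6
39954.6 = 1612.004 T
T = 24.79 °C

T_f = 24.8 °C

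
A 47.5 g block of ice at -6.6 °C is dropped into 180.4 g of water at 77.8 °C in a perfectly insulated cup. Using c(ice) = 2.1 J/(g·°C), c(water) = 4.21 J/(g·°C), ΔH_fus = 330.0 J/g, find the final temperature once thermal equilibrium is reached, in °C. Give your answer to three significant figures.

T_f = 44.6 °C

Heat to bring ice to 0 °C and melt it: q₁ = 47.5×2.1×6.6 + 47.5×330.0 = 16333 J
Heat the water can supply cooling to 0 °C: 180.4×4.21×77.8 = 59087.9 J > q₁, so all ice melts.
Energy balance: 180.4×4.21×(77.8 − T) = 16333 + 47.5×4.21×(T − 0)
759.484(77.8 − T) = 16333 + 199.975 T
59087.9 − 16333 = 959.459 T
T = 42754.9 / 959.459 = 44.56 °C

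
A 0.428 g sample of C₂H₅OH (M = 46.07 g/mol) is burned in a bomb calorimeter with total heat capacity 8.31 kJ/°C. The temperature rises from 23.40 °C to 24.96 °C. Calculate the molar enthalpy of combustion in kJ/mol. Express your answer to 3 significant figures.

ΔT = 24.96 − 23.40 = 1.56 °C
q_cal = C_cal × ΔT = 8.31 × 1.56 = 12.9636 kJ
n = 0.428 / 46.07 = 0.009290 mol
q_rxn = −q_cal = -12.9636 kJ
ΔH = -12.9636 / 0.009290 = -1395 kJ/mol

ΔH = -1400 kJ/mol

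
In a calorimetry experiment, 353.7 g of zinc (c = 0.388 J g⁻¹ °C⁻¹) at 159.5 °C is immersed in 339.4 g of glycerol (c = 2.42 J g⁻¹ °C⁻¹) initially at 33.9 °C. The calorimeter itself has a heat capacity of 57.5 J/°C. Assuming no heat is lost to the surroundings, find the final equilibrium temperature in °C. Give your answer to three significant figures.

T_f = 50.9 °C

Heat lost by zinc = heat gained by glycerol + calorimeter.
(353.7)(0.388)(159.5 − T) = [(339.4)(2.42) + 57.5](T − 33.9)
137.2356 (159.5 − T) = 878.848 (T − 33.9)
21889 − 137.2356 T = 878.848 T − 29793
51682 = 1016.0836 T
T = 50.86 °C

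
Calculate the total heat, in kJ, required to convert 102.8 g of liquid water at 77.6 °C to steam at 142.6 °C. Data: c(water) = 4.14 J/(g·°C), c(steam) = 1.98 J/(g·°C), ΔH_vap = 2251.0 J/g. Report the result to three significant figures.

q = 250 kJ

q1 (heat water 77.6→100.0 °C): 102.8 × 4.14 × 22.4 = 9533 J
q2 (vaporize at 100 °C): 102.8 × 2251.0 = 231403 J
q3 (heat steam 100.0→142.6 °C): 102.8 × 1.98 × 42.6 = 8671 J
Total: 9533 + 231403 + 8671 = 249607 J = 250 kJ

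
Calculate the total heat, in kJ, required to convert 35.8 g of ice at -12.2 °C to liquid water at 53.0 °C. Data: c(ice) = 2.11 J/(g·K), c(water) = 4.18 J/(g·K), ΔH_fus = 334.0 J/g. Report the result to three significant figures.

q = 20.8 kJ

q1 (heat ice -12.2→0.0 °C): 35.8 × 2.11 × 12.2 = 922 J
q2 (melt at 0 °C): 35.8 × 334.0 = 11957 J
q3 (heat water 0.0→53.0 °C): 35.8 × 4.18 × 53.0 = 7931 J
Total: 922 + 11957 + 7931 = 20810 J = 20.8 kJ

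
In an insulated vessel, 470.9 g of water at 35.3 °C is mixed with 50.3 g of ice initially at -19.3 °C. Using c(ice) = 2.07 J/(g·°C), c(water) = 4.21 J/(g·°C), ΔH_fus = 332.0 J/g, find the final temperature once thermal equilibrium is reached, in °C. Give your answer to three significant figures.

Heat to bring ice to 0 °C and melt it: q₁ = 50.3×2.07×19.3 + 50.3×332.0 = 18709 J
Heat the water can supply cooling to 0 °C: 470.9×4.21×35.3 = 69981.9 J > q₁, so all ice melts.
Energy balance: 470.9×4.21×(35.3 − T) = 18709 + 50.3×4.21×(T − 0)
1982.489(35.3 − T) = 18709 + 211.763 T
69981.9 − 18709 = 2194.252 T
T = 51272.9 / 2194.252 = 23.37 °C

T_f = 23.4 °C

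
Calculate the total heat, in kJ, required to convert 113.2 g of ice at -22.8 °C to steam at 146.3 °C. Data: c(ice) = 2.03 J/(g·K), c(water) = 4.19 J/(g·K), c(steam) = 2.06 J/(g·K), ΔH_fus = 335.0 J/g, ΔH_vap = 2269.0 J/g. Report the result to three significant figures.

q1 (heat ice -22.8→0.0 °C): 113.2 × 2.03 × 22.8 = 5239 J
q2 (melt at 0 °C): 113.2 × 335.0 = 37922 J
q3 (heat water 0.0→100.0 °C): 113.2 × 4.19 × 100.0 = 47431 J
q4 (vaporize at 100 °C): 113.2 × 2269.0 = 256851 J
q5 (heat steam 100.0→146.3 °C): 113.2 × 2.06 × 46.3 = 10797 J
Total: 5239 + 37922 + 47431 + 256851 + 10797 = 358240 J = 358 kJ

q = 358 kJ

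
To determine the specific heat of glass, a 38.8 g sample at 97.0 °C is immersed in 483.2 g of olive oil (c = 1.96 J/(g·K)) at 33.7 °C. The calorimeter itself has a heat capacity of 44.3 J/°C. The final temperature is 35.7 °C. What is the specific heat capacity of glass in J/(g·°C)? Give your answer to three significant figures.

q_gained = (483.2 × 1.96 + 44.3) × (35.7 − 33.7) = 1983 J
q_lost = 38.8 × c × (97.0 − 35.7) = 2378.44 c
Set equal: c = 1983 / 2378.44 = 0.834 J/(g·°C)

c = 0.834 J/(g·°C)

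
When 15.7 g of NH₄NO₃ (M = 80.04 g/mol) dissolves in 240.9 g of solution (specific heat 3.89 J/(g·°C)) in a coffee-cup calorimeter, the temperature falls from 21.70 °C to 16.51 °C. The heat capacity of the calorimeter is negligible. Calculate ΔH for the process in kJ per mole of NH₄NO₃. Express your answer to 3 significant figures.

|ΔT| = |16.51 − 21.70| = 5.19 °C
|q_surr| = (240.9 × 3.89) × 5.19 = 937.101 × 5.19 = 4864 J
n(NH₄NO₃) = 15.7 / 80.04 = 0.1962 mol
Temperature fell, so q_rxn = +|q_surr| = 4.864 kJ
ΔH = q_rxn / n = 24.79 kJ/mol

ΔH = 24.8 kJ/mol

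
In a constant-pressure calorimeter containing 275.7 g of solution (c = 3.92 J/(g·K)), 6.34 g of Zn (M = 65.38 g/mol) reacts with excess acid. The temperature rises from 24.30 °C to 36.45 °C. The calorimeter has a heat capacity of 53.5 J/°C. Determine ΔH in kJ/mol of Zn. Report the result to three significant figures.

ΔH = -142 kJ/mol

|ΔT| = |36.45 − 24.30| = 12.15 °C
|q_surr| = (275.7 × 3.92 + 53.5) × 12.15 = 1134.244 × 12.15 = 13780 J
n(Zn) = 6.34 / 65.38 = 0.09697 mol
Temperature rose, so q_rxn = −|q_surr| = -13.78 kJ
ΔH = q_rxn / n = -142.1 kJ/mol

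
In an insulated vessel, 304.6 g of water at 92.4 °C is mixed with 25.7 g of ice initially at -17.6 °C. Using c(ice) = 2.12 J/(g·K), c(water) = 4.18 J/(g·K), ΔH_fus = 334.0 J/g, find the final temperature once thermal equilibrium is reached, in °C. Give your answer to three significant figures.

Heat to bring ice to 0 °C and melt it: q₁ = 25.7×2.12×17.6 + 25.7×334.0 = 9542.7 J
Heat the water can supply cooling to 0 °C: 304.6×4.18×92.4 = 117646 J > q₁, so all ice melts.
Energy balance: 304.6×4.18×(92.4 − T) = 9542.7 + 25.7×4.18×(T − 0)
1273.228(92.4 − T) = 9542.7 + 107.426 T
117646 − 9542.7 = 1380.654 T
T = 108103.3 / 1380.654 = 78.30 °C

T_f = 78.3 °C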